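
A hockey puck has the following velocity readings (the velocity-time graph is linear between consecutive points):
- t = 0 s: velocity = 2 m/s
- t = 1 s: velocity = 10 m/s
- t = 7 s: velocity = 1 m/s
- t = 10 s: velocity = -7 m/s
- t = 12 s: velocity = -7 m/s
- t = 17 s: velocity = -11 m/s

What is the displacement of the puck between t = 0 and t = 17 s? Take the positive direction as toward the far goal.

Displacement is the signed area under the v-t curve.
0–1 s: ½(2 + 10)(1) = 6 m
1–7 s: ½(10 + 1)(6) = 33 m
7–10 s: ½(1 + -7)(3) = -9 m
10–12 s: -7 × 2 = -14 m
12–17 s: ½(-7 + -11)(5) = -45 m
Net displacement = -29 m

-29 m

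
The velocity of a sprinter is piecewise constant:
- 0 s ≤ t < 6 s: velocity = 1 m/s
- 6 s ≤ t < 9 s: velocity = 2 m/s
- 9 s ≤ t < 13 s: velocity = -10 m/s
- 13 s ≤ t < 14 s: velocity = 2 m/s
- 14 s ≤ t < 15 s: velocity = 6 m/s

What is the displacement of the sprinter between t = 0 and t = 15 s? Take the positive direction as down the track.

Net displacement equals the area under the velocity-time graph (areas below the axis count negative).
0–6 s: 1 × 6 = 6 m
6–9 s: 2 × 3 = 6 m
9–13 s: -10 × 4 = -40 m
13–14 s: 2 × 1 = 2 m
14–15 s: 6 × 1 = 6 m
Net displacement = -20 m

-20 m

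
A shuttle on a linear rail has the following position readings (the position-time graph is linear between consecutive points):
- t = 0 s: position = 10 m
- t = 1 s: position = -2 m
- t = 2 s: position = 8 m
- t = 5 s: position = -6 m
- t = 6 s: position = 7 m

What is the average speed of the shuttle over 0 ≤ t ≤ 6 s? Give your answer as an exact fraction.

49/6 m/s

Average speed = (total path length)/(elapsed time); on a piecewise-linear x-t graph the path length is Σ|Δx|.
0–1 s: |Δx| = |-2 − 10| = 12 m
1–2 s: |Δx| = |8 − -2| = 10 m
2–5 s: |Δx| = |-6 − 8| = 14 m
5–6 s: |Δx| = |7 − -6| = 13 m
Total path = 49 m; average speed = 49/6 = 49/6 m/s.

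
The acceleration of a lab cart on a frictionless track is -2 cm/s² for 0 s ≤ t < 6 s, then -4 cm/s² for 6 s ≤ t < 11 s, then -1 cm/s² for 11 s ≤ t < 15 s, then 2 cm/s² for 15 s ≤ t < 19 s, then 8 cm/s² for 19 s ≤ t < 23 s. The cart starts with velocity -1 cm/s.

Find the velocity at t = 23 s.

3 cm/s

Δv equals the area under the a-t graph; then v = v₀ + Δv.
0–6 s: -2 × 6 = -12 cm/s
6–11 s: -4 × 5 = -20 cm/s
11–15 s: -1 × 4 = -4 cm/s
15–19 s: 2 × 4 = 8 cm/s
19–23 s: 8 × 4 = 32 cm/s
Δv = 4 cm/s, so v(23) = -1 + (4) = 3 cm/s.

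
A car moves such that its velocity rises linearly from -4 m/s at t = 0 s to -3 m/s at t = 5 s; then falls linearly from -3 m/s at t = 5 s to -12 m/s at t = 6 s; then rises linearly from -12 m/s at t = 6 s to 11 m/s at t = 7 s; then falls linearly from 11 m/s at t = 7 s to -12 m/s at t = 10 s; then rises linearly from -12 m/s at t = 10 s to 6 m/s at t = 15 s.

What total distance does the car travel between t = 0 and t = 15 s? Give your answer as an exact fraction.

Distance (not displacement) is the total path length: add the absolute areas under v-t.
0–5 s: |½(-4 + -3)(5)| = 17.5 m
5–6 s: |½(-3 + -12)(1)| = 7.5 m
6–7 s: v = 0 at t = 150/23 s; triangle areas 72/23 + 121/46 = 265/46 m
7–10 s: v = 0 at t = 194/23 s; triangle areas 363/46 + 216/23 = 795/46 m
10–15 s: v = 0 at t = 40/3 s; triangle areas 20 + 5 = 25 m
Total distance = 1680/23 m

1680/23 m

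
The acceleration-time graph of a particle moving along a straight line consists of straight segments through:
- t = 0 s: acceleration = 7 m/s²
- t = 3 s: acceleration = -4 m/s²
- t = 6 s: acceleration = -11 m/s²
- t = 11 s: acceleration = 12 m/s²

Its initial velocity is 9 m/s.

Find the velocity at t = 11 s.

Δv equals the area under the a-t graph; then v = v₀ + Δv.
0–3 s: ½(7 + -4)(3) = 4.5 m/s
3–6 s: ½(-4 + -11)(3) = -22.5 m/s
6–11 s: ½(-11 + 12)(5) = 2.5 m/s
Δv = -15.5 m/s, so v(11) = 9 + (-15.5) = -6.5 m/s.

-6.5 m/s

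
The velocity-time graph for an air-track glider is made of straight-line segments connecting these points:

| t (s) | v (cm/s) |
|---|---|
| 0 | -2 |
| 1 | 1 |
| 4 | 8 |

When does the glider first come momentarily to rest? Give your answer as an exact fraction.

v changes sign on 0–1 s (from -2 to 1); the graph is linear there, so v = 0 at t = 0 + (2)·(1 − 0)/(1 − -2) = 2/3 s.

t = 2/3 s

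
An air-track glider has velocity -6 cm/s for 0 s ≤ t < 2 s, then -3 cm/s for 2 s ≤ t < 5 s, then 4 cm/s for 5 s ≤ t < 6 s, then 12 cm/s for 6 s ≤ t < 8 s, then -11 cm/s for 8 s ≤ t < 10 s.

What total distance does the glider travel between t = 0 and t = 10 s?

71 cm

Distance (not displacement) is the total path length: add the absolute areas under v-t.
0–2 s: |-6| × 2 = 12 cm
2–5 s: |-3| × 3 = 9 cm
5–6 s: |4| × 1 = 4 cm
6–8 s: |12| × 2 = 24 cm
8–10 s: |-11| × 2 = 22 cm
Total distance = 71 cm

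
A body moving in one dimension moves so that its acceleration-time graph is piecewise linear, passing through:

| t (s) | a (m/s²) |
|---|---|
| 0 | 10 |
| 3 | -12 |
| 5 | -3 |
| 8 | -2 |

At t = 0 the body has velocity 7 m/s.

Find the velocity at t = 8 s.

Δv equals the area under the a-t graph; then v = v₀ + Δv.
0–3 s: ½(10 + -12)(3) = -3 m/s
3–5 s: ½(-12 + -3)(2) = -15 m/s
5–8 s: ½(-3 + -2)(3) = -7.5 m/s
Δv = -25.5 m/s, so v(8) = 7 + (-25.5) = -18.5 m/s.

-18.5 m/s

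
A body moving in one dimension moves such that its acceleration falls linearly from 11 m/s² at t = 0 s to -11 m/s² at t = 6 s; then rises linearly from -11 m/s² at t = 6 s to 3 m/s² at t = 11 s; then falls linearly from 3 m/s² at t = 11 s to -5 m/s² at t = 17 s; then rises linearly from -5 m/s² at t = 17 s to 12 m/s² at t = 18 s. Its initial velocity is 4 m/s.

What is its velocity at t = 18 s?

-18.5 m/s

Δv equals the area under the a-t graph; then v = v₀ + Δv.
0–6 s: ½(11 + -11)(6) = 0 m/s
6–11 s: ½(-11 + 3)(5) = -20 m/s
11–17 s: ½(3 + -5)(6) = -6 m/s
17–18 s: ½(-5 + 12)(1) = 3.5 m/s
Δv = -22.5 m/s, so v(18) = 4 + (-22.5) = -18.5 m/s.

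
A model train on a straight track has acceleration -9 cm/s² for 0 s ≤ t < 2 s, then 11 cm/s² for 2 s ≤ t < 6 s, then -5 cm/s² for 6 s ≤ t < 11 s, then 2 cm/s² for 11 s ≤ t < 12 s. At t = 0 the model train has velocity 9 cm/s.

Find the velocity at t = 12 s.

Δv equals the area under the a-t graph; then v = v₀ + Δv.
0–2 s: -9 × 2 = -18 cm/s
2–6 s: 11 × 4 = 44 cm/s
6–11 s: -5 × 5 = -25 cm/s
11–12 s: 2 × 1 = 2 cm/s
Δv = 3 cm/s, so v(12) = 9 + (3) = 12 cm/s.

12 cm/s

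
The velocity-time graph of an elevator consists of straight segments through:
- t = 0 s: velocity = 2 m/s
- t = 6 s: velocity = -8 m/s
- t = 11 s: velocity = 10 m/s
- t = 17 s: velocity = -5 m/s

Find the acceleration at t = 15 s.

Acceleration is the slope of the v-t graph on 11–17 s: (-5 − 10)/(17 − 11) = -2.5 m/s².

-2.5 m/s²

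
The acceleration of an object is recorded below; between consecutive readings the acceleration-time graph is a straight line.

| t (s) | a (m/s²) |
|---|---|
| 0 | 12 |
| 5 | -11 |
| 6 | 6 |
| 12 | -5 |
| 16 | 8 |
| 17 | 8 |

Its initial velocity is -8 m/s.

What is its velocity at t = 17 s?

9 m/s

Δv equals the area under the a-t graph; then v = v₀ + Δv.
0–5 s: ½(12 + -11)(5) = 2.5 m/s
5–6 s: ½(-11 + 6)(1) = -2.5 m/s
6–12 s: ½(6 + -5)(6) = 3 m/s
12–16 s: ½(-5 + 8)(4) = 6 m/s
16–17 s: 8 × 1 = 8 m/s
Δv = 17 m/s, so v(17) = -8 + (17) = 9 m/s.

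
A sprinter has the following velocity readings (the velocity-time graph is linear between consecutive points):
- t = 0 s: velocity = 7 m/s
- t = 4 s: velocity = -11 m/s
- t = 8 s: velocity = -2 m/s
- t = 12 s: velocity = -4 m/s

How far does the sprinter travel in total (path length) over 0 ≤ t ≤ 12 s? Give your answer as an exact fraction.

Total distance travelled is ∫|v| dt — sum the magnitudes of each area piece.
0–4 s: v = 0 at t = 14/9 s; triangle areas 49/9 + 121/9 = 170/9 m
4–8 s: |½(-11 + -2)(4)| = 26 m
8–12 s: |½(-2 + -4)(4)| = 12 m
Total distance = 512/9 m

512/9 m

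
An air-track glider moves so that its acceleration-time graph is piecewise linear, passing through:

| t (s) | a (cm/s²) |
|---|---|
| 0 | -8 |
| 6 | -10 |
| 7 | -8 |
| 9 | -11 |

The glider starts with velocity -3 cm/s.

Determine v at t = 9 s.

Δv equals the area under the a-t graph; then v = v₀ + Δv.
0–6 s: ½(-8 + -10)(6) = -54 cm/s
6–7 s: ½(-10 + -8)(1) = -9 cm/s
7–9 s: ½(-8 + -11)(2) = -19 cm/s
Δv = -82 cm/s, so v(9) = -3 + (-82) = -85 cm/s.

-85 cm/s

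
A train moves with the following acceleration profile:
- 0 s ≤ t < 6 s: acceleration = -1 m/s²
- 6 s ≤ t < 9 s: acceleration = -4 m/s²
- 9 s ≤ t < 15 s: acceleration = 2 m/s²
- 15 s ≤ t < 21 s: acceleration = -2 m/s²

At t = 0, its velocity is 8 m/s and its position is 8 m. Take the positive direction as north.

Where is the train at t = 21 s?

On each constant-a segment, Δv = aΔt and Δx = v₀Δt + ½aΔt²; chain segment to segment.
0–6 s: v starts 8 m/s; Δx = 8·6 + ½·-1·6² = 30 m; v ends 2 m/s.
6–9 s: v starts 2 m/s; Δx = 2·3 + ½·-4·3² = -12 m; v ends -10 m/s.
9–15 s: v starts -10 m/s; Δx = -10·6 + ½·2·6² = -24 m; v ends 2 m/s.
15–21 s: v starts 2 m/s; Δx = 2·6 + ½·-2·6² = -24 m; v ends -10 m/s.
x(21) = 8 + Σ Δx = -22 m.

-22 m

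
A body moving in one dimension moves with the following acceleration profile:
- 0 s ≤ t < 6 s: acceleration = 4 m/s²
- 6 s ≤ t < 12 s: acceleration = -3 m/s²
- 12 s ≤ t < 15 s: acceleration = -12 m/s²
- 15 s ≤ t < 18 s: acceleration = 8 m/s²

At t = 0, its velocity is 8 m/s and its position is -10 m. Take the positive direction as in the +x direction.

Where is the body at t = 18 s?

On each constant-a segment, Δv = aΔt and Δx = v₀Δt + ½aΔt²; chain segment to segment.
0–6 s: v starts 8 m/s; Δx = 8·6 + ½·4·6² = 120 m; v ends 32 m/s.
6–12 s: v starts 32 m/s; Δx = 32·6 + ½·-3·6² = 138 m; v ends 14 m/s.
12–15 s: v starts 14 m/s; Δx = 14·3 + ½·-12·3² = -12 m; v ends -22 m/s.
15–18 s: v starts -22 m/s; Δx = -22·3 + ½·8·3² = -30 m; v ends 2 m/s.
x(18) = -10 + Σ Δx = 206 m.

206 m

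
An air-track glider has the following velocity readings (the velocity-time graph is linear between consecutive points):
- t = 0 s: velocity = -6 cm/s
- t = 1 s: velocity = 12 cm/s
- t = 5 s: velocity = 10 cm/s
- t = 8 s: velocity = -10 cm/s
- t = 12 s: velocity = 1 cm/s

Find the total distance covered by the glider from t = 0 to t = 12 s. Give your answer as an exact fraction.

Total distance travelled is ∫|v| dt — sum the magnitudes of each area piece.
0–1 s: v = 0 at t = 1/3 s; triangle areas 1 + 4 = 5 cm
1–5 s: |½(12 + 10)(4)| = 44 cm
5–8 s: v = 0 at t = 6.5 s; triangle areas 7.5 + 7.5 = 15 cm
8–12 s: v = 0 at t = 128/11 s; triangle areas 200/11 + 2/11 = 202/11 cm
Total distance = 906/11 cm

906/11 cm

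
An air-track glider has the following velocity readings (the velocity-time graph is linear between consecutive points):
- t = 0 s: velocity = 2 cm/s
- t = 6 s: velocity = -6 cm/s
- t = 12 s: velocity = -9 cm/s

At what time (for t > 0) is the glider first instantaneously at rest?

t = 1.5 s

v changes sign on 0–6 s (from 2 to -6); the graph is linear there, so v = 0 at t = 0 + (-2)·(6 − 0)/(-6 − 2) = 1.5 s.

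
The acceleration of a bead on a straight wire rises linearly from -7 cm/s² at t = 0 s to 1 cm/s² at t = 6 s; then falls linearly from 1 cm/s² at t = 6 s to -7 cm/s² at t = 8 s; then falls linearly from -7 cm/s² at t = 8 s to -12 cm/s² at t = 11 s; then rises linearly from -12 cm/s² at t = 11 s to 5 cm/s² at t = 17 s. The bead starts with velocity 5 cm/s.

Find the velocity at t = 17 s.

-68.5 cm/s

Δv equals the area under the a-t graph; then v = v₀ + Δv.
0–6 s: ½(-7 + 1)(6) = -18 cm/s
6–8 s: ½(1 + -7)(2) = -6 cm/s
8–11 s: ½(-7 + -12)(3) = -28.5 cm/s
11–17 s: ½(-12 + 5)(6) = -21 cm/s
Δv = -73.5 cm/s, so v(17) = 5 + (-73.5) = -68.5 cm/s.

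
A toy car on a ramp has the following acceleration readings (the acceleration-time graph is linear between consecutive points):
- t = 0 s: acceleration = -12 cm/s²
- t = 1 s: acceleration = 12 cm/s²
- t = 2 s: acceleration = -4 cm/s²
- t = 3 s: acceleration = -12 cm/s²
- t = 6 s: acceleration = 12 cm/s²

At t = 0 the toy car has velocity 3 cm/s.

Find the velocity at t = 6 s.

-1 cm/s

Δv equals the area under the a-t graph; then v = v₀ + Δv.
0–1 s: ½(-12 + 12)(1) = 0 cm/s
1–2 s: ½(12 + -4)(1) = 4 cm/s
2–3 s: ½(-4 + -12)(1) = -8 cm/s
3–6 s: ½(-12 + 12)(3) = 0 cm/s
Δv = -4 cm/s, so v(6) = 3 + (-4) = -1 cm/s.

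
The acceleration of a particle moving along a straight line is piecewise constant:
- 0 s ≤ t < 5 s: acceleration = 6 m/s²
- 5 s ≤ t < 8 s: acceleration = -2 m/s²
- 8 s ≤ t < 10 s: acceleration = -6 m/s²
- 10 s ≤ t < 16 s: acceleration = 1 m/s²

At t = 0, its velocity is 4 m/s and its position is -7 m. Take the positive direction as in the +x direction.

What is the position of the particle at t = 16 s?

339 m

On each constant-a segment, Δv = aΔt and Δx = v₀Δt + ½aΔt²; chain segment to segment.
0–5 s: v starts 4 m/s; Δx = 4·5 + ½·6·5² = 95 m; v ends 34 m/s.
5–8 s: v starts 34 m/s; Δx = 34·3 + ½·-2·3² = 93 m; v ends 28 m/s.
8–10 s: v starts 28 m/s; Δx = 28·2 + ½·-6·2² = 44 m; v ends 16 m/s.
10–16 s: v starts 16 m/s; Δx = 16·6 + ½·1·6² = 114 m; v ends 22 m/s.
x(16) = -7 + Σ Δx = 339 m.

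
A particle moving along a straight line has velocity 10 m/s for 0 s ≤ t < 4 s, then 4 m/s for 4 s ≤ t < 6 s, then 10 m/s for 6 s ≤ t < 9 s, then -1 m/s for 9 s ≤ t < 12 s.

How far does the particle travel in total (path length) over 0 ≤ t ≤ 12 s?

Distance (not displacement) is the total path length: add the absolute areas under v-t.
0–4 s: |10| × 4 = 40 m
4–6 s: |4| × 2 = 8 m
6–9 s: |10| × 3 = 30 m
9–12 s: |-1| × 3 = 3 m
Total distance = 81 m

81 m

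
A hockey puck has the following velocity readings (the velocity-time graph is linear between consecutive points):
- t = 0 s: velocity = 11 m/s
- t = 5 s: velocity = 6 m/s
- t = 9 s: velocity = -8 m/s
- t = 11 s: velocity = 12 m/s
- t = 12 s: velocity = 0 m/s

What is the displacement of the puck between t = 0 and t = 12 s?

48.5 m

Net displacement equals the area under the velocity-time graph (areas below the axis count negative).
0–5 s: ½(11 + 6)(5) = 42.5 m
5–9 s: ½(6 + -8)(4) = -4 m
9–11 s: ½(-8 + 12)(2) = 4 m
11–12 s: ½(12 + 0)(1) = 6 m
Net displacement = 48.5 m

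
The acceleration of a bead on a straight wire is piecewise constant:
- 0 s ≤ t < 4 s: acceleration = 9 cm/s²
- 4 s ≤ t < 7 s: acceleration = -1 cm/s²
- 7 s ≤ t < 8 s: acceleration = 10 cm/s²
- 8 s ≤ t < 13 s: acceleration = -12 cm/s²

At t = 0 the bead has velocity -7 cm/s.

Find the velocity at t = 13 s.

-24 cm/s

Δv equals the area under the a-t graph; then v = v₀ + Δv.
0–4 s: 9 × 4 = 36 cm/s
4–7 s: -1 × 3 = -3 cm/s
7–8 s: 10 × 1 = 10 cm/s
8–13 s: -12 × 5 = -60 cm/s
Δv = -17 cm/s, so v(13) = -7 + (-17) = -24 cm/s.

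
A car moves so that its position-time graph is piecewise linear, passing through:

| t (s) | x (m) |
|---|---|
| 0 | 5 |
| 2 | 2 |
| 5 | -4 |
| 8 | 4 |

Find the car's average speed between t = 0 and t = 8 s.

Average speed = (total path length)/(elapsed time); on a piecewise-linear x-t graph the path length is Σ|Δx|.
0–2 s: |Δx| = |2 − 5| = 3 m
2–5 s: |Δx| = |-4 − 2| = 6 m
5–8 s: |Δx| = |4 − -4| = 8 m
Total path = 17 m; average speed = 17/8 = 2.125 m/s.

2.125 m/s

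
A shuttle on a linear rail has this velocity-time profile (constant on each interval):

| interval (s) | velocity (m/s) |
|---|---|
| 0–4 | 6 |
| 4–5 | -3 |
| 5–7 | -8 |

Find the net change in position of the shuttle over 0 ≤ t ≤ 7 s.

5 m

Net displacement equals the area under the velocity-time graph (areas below the axis count negative).
0–4 s: 6 × 4 = 24 m
4–5 s: -3 × 1 = -3 m
5–7 s: -8 × 2 = -16 m
Net displacement = 5 m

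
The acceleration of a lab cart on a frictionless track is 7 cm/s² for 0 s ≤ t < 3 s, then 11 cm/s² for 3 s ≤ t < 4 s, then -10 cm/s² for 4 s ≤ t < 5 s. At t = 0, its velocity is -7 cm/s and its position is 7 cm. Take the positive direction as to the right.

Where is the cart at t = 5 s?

57 cm

On each constant-a segment, Δv = aΔt and Δx = v₀Δt + ½aΔt²; chain segment to segment.
0–3 s: v starts -7 cm/s; Δx = -7·3 + ½·7·3² = 10.5 cm; v ends 14 cm/s.
3–4 s: v starts 14 cm/s; Δx = 14·1 + ½·11·1² = 19.5 cm; v ends 25 cm/s.
4–5 s: v starts 25 cm/s; Δx = 25·1 + ½·-10·1² = 20 cm; v ends 15 cm/s.
x(5) = 7 + Σ Δx = 57 cm.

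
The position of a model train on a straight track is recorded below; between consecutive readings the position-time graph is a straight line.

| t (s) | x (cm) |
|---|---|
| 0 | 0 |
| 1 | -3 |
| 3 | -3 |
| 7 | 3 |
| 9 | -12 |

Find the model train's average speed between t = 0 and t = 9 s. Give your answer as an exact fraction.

8/3 cm/s

Average speed = (total path length)/(elapsed time); on a piecewise-linear x-t graph the path length is Σ|Δx|.
0–1 s: |Δx| = |-3 − 0| = 3 cm
1–3 s: |Δx| = |-3 − -3| = 0 cm
3–7 s: |Δx| = |3 − -3| = 6 cm
7–9 s: |Δx| = |-12 − 3| = 15 cm
Total path = 24 cm; average speed = 24/9 = 8/3 cm/s.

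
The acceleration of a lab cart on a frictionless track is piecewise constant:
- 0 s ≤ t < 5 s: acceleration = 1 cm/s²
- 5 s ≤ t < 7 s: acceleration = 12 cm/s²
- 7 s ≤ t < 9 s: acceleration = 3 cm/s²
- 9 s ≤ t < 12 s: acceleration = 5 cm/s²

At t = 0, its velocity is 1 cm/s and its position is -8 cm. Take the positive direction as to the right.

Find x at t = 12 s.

On each constant-a segment, Δv = aΔt and Δx = v₀Δt + ½aΔt²; chain segment to segment.
0–5 s: v starts 1 cm/s; Δx = 1·5 + ½·1·5² = 17.5 cm; v ends 6 cm/s.
5–7 s: v starts 6 cm/s; Δx = 6·2 + ½·12·2² = 36 cm; v ends 30 cm/s.
7–9 s: v starts 30 cm/s; Δx = 30·2 + ½·3·2² = 66 cm; v ends 36 cm/s.
9–12 s: v starts 36 cm/s; Δx = 36·3 + ½·5·3² = 130.5 cm; v ends 51 cm/s.
x(12) = -8 + Σ Δx = 242 cm.

242 cm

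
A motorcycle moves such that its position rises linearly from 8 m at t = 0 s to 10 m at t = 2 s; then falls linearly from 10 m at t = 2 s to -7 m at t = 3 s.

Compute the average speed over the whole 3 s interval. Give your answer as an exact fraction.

19/3 m/s

Average speed = (total path length)/(elapsed time); on a piecewise-linear x-t graph the path length is Σ|Δx|.
0–2 s: |Δx| = |10 − 8| = 2 m
2–3 s: |Δx| = |-7 − 10| = 17 m
Total path = 19 m; average speed = 19/3 = 19/3 m/s.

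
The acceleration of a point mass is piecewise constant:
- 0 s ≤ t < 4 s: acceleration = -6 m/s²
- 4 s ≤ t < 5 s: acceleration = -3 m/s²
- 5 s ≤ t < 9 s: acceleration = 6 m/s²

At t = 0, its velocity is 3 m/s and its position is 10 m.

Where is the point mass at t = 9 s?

On each constant-a segment, Δv = aΔt and Δx = v₀Δt + ½aΔt²; chain segment to segment.
0–4 s: v starts 3 m/s; Δx = 3·4 + ½·-6·4² = -36 m; v ends -21 m/s.
4–5 s: v starts -21 m/s; Δx = -21·1 + ½·-3·1² = -22.5 m; v ends -24 m/s.
5–9 s: v starts -24 m/s; Δx = -24·4 + ½·6·4² = -48 m; v ends 0 m/s.
x(9) = 10 + Σ Δx = -96.5 m.

-96.5 m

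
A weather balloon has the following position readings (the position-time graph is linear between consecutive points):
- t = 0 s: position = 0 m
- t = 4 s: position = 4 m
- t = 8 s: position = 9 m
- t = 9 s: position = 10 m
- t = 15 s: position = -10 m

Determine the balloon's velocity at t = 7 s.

Velocity is the slope of the x-t graph on 4–8 s: (9 − 4)/(8 − 4) = 1.25 m/s.

1.25 m/s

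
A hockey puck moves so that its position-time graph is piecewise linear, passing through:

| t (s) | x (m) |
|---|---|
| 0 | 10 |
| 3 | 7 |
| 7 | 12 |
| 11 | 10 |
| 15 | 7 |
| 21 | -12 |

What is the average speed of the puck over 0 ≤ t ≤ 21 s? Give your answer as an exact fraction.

32/21 m/s

Average speed = (total path length)/(elapsed time); on a piecewise-linear x-t graph the path length is Σ|Δx|.
0–3 s: |Δx| = |7 − 10| = 3 m
3–7 s: |Δx| = |12 − 7| = 5 m
7–11 s: |Δx| = |10 − 12| = 2 m
11–15 s: |Δx| = |7 − 10| = 3 m
15–21 s: |Δx| = |-12 − 7| = 19 m
Total path = 32 m; average speed = 32/21 = 32/21 m/s.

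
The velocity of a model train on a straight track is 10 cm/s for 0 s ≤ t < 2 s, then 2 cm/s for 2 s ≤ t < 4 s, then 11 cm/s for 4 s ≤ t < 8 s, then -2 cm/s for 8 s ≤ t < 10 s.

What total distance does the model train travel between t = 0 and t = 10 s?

Distance (not displacement) is the total path length: add the absolute areas under v-t.
0–2 s: |10| × 2 = 20 cm
2–4 s: |2| × 2 = 4 cm
4–8 s: |11| × 4 = 44 cm
8–10 s: |-2| × 2 = 4 cm
Total distance = 72 cm

72 cm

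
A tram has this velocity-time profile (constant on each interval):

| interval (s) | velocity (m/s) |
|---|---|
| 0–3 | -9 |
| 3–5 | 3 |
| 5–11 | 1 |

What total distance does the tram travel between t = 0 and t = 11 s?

39 m

Distance (not displacement) is the total path length: add the absolute areas under v-t.
0–3 s: |-9| × 3 = 27 m
3–5 s: |3| × 2 = 6 m
5–11 s: |1| × 6 = 6 m
Total distance = 39 m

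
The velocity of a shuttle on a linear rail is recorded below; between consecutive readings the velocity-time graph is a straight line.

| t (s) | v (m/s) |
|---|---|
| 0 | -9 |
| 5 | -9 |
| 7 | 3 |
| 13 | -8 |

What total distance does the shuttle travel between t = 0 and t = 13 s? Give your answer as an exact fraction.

1593/22 m

Total distance travelled is ∫|v| dt — sum the magnitudes of each area piece.
0–5 s: |-9| × 5 = 45 m
5–7 s: v = 0 at t = 6.5 s; triangle areas 6.75 + 0.75 = 7.5 m
7–13 s: v = 0 at t = 95/11 s; triangle areas 27/11 + 192/11 = 219/11 m
Total distance = 1593/22 m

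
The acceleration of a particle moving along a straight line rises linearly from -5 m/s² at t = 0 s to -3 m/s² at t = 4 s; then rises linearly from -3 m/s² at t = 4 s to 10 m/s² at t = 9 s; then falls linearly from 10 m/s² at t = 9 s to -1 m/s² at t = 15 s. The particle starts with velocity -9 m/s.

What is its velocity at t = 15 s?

19.5 m/s

Δv equals the area under the a-t graph; then v = v₀ + Δv.
0–4 s: ½(-5 + -3)(4) = -16 m/s
4–9 s: ½(-3 + 10)(5) = 17.5 m/s
9–15 s: ½(10 + -1)(6) = 27 m/s
Δv = 28.5 m/s, so v(15) = -9 + (28.5) = 19.5 m/s.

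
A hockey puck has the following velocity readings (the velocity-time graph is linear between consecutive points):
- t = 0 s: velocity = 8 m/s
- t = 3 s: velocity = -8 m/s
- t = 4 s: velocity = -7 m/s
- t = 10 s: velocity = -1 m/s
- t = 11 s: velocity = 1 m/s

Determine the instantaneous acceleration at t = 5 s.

Acceleration is the slope of the v-t graph on 4–10 s: (-1 − -7)/(10 − 4) = 1 m/s².

1 m/s²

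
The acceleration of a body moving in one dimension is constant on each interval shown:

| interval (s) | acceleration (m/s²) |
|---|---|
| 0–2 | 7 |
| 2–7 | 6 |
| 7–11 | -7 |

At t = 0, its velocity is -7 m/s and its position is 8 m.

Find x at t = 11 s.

210 m

On each constant-a segment, Δv = aΔt and Δx = v₀Δt + ½aΔt²; chain segment to segment.
0–2 s: v starts -7 m/s; Δx = -7·2 + ½·7·2² = 0 m; v ends 7 m/s.
2–7 s: v starts 7 m/s; Δx = 7·5 + ½·6·5² = 110 m; v ends 37 m/s.
7–11 s: v starts 37 m/s; Δx = 37·4 + ½·-7·4² = 92 m; v ends 9 m/s.
x(11) = 8 + Σ Δx = 210 m.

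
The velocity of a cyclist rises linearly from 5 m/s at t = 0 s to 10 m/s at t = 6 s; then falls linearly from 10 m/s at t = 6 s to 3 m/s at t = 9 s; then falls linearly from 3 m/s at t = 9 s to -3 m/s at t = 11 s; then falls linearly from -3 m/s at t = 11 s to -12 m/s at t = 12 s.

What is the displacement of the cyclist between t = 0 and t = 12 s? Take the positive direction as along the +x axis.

Net displacement equals the area under the velocity-time graph (areas below the axis count negative).
0–6 s: ½(5 + 10)(6) = 45 m
6–9 s: ½(10 + 3)(3) = 19.5 m
9–11 s: ½(3 + -3)(2) = 0 m
11–12 s: ½(-3 + -12)(1) = -7.5 m
Net displacement = 57 m

57 m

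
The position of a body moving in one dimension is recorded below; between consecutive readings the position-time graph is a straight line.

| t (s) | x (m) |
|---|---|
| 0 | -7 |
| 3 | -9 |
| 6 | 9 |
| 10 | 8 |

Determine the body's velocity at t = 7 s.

-0.25 m/s

Velocity is the slope of the x-t graph on 6–10 s: (8 − 9)/(10 − 6) = -0.25 m/s.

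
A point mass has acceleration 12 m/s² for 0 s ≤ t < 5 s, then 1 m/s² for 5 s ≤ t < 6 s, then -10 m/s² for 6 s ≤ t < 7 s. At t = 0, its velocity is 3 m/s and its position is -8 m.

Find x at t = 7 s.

On each constant-a segment, Δv = aΔt and Δx = v₀Δt + ½aΔt²; chain segment to segment.
0–5 s: v starts 3 m/s; Δx = 3·5 + ½·12·5² = 165 m; v ends 63 m/s.
5–6 s: v starts 63 m/s; Δx = 63·1 + ½·1·1² = 63.5 m; v ends 64 m/s.
6–7 s: v starts 64 m/s; Δx = 64·1 + ½·-10·1² = 59 m; v ends 54 m/s.
x(7) = -8 + Σ Δx = 279.5 m.

279.5 m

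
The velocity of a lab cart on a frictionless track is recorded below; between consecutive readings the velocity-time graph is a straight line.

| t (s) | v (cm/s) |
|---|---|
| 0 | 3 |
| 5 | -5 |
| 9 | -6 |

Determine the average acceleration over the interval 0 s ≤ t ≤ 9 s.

-1 cm/s²

Average acceleration = Δv/Δt = (-6 − 3)/(9 − 0) = -1 cm/s².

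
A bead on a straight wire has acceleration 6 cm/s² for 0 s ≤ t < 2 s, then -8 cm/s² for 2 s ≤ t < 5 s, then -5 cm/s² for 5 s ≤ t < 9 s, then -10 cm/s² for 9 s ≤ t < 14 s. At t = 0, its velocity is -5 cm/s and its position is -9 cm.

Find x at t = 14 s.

On each constant-a segment, Δv = aΔt and Δx = v₀Δt + ½aΔt²; chain segment to segment.
0–2 s: v starts -5 cm/s; Δx = -5·2 + ½·6·2² = 2 cm; v ends 7 cm/s.
2–5 s: v starts 7 cm/s; Δx = 7·3 + ½·-8·3² = -15 cm; v ends -17 cm/s.
5–9 s: v starts -17 cm/s; Δx = -17·4 + ½·-5·4² = -108 cm; v ends -37 cm/s.
9–14 s: v starts -37 cm/s; Δx = -37·5 + ½·-10·5² = -310 cm; v ends -87 cm/s.
x(14) = -9 + Σ Δx = -440 cm.

-440 cm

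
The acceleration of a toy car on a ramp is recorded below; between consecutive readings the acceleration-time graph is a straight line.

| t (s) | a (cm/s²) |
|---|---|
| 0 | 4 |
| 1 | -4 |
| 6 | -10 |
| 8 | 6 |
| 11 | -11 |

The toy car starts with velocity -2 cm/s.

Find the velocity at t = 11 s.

-48.5 cm/s

Δv equals the area under the a-t graph; then v = v₀ + Δv.
0–1 s: ½(4 + -4)(1) = 0 cm/s
1–6 s: ½(-4 + -10)(5) = -35 cm/s
6–8 s: ½(-10 + 6)(2) = -4 cm/s
8–11 s: ½(6 + -11)(3) = -7.5 cm/s
Δv = -46.5 cm/s, so v(11) = -2 + (-46.5) = -48.5 cm/s.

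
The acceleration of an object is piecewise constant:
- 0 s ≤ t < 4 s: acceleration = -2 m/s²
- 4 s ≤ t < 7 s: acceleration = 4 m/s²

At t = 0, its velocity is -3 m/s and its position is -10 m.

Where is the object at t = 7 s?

-53 m

On each constant-a segment, Δv = aΔt and Δx = v₀Δt + ½aΔt²; chain segment to segment.
0–4 s: v starts -3 m/s; Δx = -3·4 + ½·-2·4² = -28 m; v ends -11 m/s.
4–7 s: v starts -11 m/s; Δx = -11·3 + ½·4·3² = -15 m; v ends 1 m/s.
x(7) = -10 + Σ Δx = -53 m.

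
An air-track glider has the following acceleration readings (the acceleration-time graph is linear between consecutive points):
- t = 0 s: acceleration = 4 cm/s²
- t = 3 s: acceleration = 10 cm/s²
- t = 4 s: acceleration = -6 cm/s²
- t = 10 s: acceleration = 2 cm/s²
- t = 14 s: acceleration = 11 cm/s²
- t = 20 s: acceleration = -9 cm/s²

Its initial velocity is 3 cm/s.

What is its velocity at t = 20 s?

46 cm/s

Δv equals the area under the a-t graph; then v = v₀ + Δv.
0–3 s: ½(4 + 10)(3) = 21 cm/s
3–4 s: ½(10 + -6)(1) = 2 cm/s
4–10 s: ½(-6 + 2)(6) = -12 cm/s
10–14 s: ½(2 + 11)(4) = 26 cm/s
14–20 s: ½(11 + -9)(6) = 6 cm/s
Δv = 43 cm/s, so v(20) = 3 + (43) = 46 cm/s.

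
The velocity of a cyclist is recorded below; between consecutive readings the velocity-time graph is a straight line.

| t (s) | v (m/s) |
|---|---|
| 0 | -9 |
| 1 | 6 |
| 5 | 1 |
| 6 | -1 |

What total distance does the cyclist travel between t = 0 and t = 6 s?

Total distance travelled is ∫|v| dt — sum the magnitudes of each area piece.
0–1 s: v = 0 at t = 0.6 s; triangle areas 2.7 + 1.2 = 3.9 m
1–5 s: |½(6 + 1)(4)| = 14 m
5–6 s: v = 0 at t = 5.5 s; triangle areas 0.25 + 0.25 = 0.5 m
Total distance = 18.4 m

18.4 m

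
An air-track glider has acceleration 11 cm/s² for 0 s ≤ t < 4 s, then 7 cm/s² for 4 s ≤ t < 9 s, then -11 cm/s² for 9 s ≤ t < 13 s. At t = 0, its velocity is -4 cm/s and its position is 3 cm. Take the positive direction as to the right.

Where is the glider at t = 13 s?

574.5 cm

On each constant-a segment, Δv = aΔt and Δx = v₀Δt + ½aΔt²; chain segment to segment.
0–4 s: v starts -4 cm/s; Δx = -4·4 + ½·11·4² = 72 cm; v ends 40 cm/s.
4–9 s: v starts 40 cm/s; Δx = 40·5 + ½·7·5² = 287.5 cm; v ends 75 cm/s.
9–13 s: v starts 75 cm/s; Δx = 75·4 + ½·-11·4² = 212 cm; v ends 31 cm/s.
x(13) = 3 + Σ Δx = 574.5 cm.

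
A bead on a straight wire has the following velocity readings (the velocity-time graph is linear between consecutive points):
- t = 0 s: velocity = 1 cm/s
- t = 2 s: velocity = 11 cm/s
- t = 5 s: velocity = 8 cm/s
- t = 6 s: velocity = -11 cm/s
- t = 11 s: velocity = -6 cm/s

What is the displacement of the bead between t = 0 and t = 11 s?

Displacement is the signed area under the v-t curve.
0–2 s: ½(1 + 11)(2) = 12 cm
2–5 s: ½(11 + 8)(3) = 28.5 cm
5–6 s: ½(8 + -11)(1) = -1.5 cm
6–11 s: ½(-11 + -6)(5) = -42.5 cm
Net displacement = -3.5 cm

-3.5 cm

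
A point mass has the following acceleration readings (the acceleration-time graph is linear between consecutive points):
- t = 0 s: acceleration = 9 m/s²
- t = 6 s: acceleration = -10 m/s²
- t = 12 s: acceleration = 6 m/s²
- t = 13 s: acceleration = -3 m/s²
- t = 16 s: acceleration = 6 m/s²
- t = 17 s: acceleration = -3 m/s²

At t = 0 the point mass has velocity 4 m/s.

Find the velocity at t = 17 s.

Δv equals the area under the a-t graph; then v = v₀ + Δv.
0–6 s: ½(9 + -10)(6) = -3 m/s
6–12 s: ½(-10 + 6)(6) = -12 m/s
12–13 s: ½(6 + -3)(1) = 1.5 m/s
13–16 s: ½(-3 + 6)(3) = 4.5 m/s
16–17 s: ½(6 + -3)(1) = 1.5 m/s
Δv = -7.5 m/s, so v(17) = 4 + (-7.5) = -3.5 m/s.

-3.5 m/s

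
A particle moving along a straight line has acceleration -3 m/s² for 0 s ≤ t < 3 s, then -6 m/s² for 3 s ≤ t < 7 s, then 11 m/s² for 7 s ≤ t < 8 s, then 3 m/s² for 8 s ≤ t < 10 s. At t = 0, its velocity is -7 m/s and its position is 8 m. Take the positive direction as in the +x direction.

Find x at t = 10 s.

-225 m

On each constant-a segment, Δv = aΔt and Δx = v₀Δt + ½aΔt²; chain segment to segment.
0–3 s: v starts -7 m/s; Δx = -7·3 + ½·-3·3² = -34.5 m; v ends -16 m/s.
3–7 s: v starts -16 m/s; Δx = -16·4 + ½·-6·4² = -112 m; v ends -40 m/s.
7–8 s: v starts -40 m/s; Δx = -40·1 + ½·11·1² = -34.5 m; v ends -29 m/s.
8–10 s: v starts -29 m/s; Δx = -29·2 + ½·3·2² = -52 m; v ends -23 m/s.
x(10) = 8 + Σ Δx = -225 m.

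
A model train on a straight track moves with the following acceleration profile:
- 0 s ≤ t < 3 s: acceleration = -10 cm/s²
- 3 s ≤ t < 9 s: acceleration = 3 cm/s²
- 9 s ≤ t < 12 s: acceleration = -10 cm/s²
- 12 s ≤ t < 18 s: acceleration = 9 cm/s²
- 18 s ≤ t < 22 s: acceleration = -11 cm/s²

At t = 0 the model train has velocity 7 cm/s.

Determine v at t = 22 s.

Δv equals the area under the a-t graph; then v = v₀ + Δv.
0–3 s: -10 × 3 = -30 cm/s
3–9 s: 3 × 6 = 18 cm/s
9–12 s: -10 × 3 = -30 cm/s
12–18 s: 9 × 6 = 54 cm/s
18–22 s: -11 × 4 = -44 cm/s
Δv = -32 cm/s, so v(22) = 7 + (-32) = -25 cm/s.

-25 cm/s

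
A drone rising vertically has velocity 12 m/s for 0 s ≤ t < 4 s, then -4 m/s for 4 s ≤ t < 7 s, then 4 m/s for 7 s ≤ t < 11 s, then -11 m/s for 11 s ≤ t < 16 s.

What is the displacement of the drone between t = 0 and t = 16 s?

Displacement is the signed area under the v-t curve.
0–4 s: 12 × 4 = 48 m
4–7 s: -4 × 3 = -12 m
7–11 s: 4 × 4 = 16 m
11–16 s: -11 × 5 = -55 m
Net displacement = -3 m

-3 m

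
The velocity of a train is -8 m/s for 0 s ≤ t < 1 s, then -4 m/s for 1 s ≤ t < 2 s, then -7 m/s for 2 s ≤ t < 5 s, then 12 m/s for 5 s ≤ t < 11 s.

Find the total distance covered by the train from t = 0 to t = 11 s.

Distance (not displacement) is the total path length: add the absolute areas under v-t.
0–1 s: |-8| × 1 = 8 m
1–2 s: |-4| × 1 = 4 m
2–5 s: |-7| × 3 = 21 m
5–11 s: |12| × 6 = 72 m
Total distance = 105 m

105 m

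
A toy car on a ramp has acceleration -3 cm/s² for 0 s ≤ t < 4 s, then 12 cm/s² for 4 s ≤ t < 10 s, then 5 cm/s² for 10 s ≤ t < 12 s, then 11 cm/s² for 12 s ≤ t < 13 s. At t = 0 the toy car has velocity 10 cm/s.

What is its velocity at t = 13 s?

Δv equals the area under the a-t graph; then v = v₀ + Δv.
0–4 s: -3 × 4 = -12 cm/s
4–10 s: 12 × 6 = 72 cm/s
10–12 s: 5 × 2 = 10 cm/s
12–13 s: 11 × 1 = 11 cm/s
Δv = 81 cm/s, so v(13) = 10 + (81) = 91 cm/s.

91 cm/s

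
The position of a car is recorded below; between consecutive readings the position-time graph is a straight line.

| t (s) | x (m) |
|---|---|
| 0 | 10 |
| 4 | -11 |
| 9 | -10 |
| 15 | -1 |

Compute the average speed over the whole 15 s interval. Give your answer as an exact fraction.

31/15 m/s

Average speed = (total path length)/(elapsed time); on a piecewise-linear x-t graph the path length is Σ|Δx|.
0–4 s: |Δx| = |-11 − 10| = 21 m
4–9 s: |Δx| = |-10 − -11| = 1 m
9–15 s: |Δx| = |-1 − -10| = 9 m
Total path = 31 m; average speed = 31/15 = 31/15 m/s.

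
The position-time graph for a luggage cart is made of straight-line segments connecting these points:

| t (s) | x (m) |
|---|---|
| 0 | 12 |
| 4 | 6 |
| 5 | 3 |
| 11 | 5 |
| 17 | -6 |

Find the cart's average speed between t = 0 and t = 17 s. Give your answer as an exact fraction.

Average speed = (total path length)/(elapsed time); on a piecewise-linear x-t graph the path length is Σ|Δx|.
0–4 s: |Δx| = |6 − 12| = 6 m
4–5 s: |Δx| = |3 − 6| = 3 m
5–11 s: |Δx| = |5 − 3| = 2 m
11–17 s: |Δx| = |-6 − 5| = 11 m
Total path = 22 m; average speed = 22/17 = 22/17 m/s.

22/17 m/s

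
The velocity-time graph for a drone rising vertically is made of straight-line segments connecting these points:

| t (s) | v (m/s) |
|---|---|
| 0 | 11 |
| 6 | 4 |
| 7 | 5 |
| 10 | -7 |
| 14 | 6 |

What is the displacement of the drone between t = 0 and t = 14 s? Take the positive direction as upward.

Net displacement equals the area under the velocity-time graph (areas below the axis count negative).
0–6 s: ½(11 + 4)(6) = 45 m
6–7 s: ½(4 + 5)(1) = 4.5 m
7–10 s: ½(5 + -7)(3) = -3 m
10–14 s: ½(-7 + 6)(4) = -2 m
Net displacement = 44.5 m

44.5 m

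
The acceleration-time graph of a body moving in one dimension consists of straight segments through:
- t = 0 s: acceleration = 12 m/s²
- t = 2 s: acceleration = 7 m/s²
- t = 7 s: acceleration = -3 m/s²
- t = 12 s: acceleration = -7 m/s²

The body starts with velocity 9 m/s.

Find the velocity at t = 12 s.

13 m/s

Δv equals the area under the a-t graph; then v = v₀ + Δv.
0–2 s: ½(12 + 7)(2) = 19 m/s
2–7 s: ½(7 + -3)(5) = 10 m/s
7–12 s: ½(-3 + -7)(5) = -25 m/s
Δv = 4 m/s, so v(12) = 9 + (4) = 13 m/s.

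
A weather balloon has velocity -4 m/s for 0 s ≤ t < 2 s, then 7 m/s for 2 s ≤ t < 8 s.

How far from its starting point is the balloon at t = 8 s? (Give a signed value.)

Displacement is the signed area under the v-t curve.
0–2 s: -4 × 2 = -8 m
2–8 s: 7 × 6 = 42 m
Net displacement = 34 m

34 m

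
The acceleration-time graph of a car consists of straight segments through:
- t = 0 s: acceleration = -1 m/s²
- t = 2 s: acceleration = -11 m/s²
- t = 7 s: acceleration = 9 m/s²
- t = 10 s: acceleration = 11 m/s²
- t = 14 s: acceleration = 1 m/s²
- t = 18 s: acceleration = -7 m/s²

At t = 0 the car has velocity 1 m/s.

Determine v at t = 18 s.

Δv equals the area under the a-t graph; then v = v₀ + Δv.
0–2 s: ½(-1 + -11)(2) = -12 m/s
2–7 s: ½(-11 + 9)(5) = -5 m/s
7–10 s: ½(9 + 11)(3) = 30 m/s
10–14 s: ½(11 + 1)(4) = 24 m/s
14–18 s: ½(1 + -7)(4) = -12 m/s
Δv = 25 m/s, so v(18) = 1 + (25) = 26 m/s.

26 m/s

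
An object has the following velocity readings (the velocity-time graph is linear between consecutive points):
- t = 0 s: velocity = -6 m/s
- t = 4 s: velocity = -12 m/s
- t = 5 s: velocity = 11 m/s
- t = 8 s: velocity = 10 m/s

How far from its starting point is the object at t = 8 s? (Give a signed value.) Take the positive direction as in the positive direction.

Displacement is the signed area under the v-t curve.
0–4 s: ½(-6 + -12)(4) = -36 m
4–5 s: ½(-12 + 11)(1) = -0.5 m
5–8 s: ½(11 + 10)(3) = 31.5 m
Net displacement = -5 m

-5 m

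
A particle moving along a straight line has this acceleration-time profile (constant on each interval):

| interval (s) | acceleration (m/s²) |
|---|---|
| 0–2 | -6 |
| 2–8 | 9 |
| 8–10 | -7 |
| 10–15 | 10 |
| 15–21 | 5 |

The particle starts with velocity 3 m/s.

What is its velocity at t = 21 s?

111 m/s

Δv equals the area under the a-t graph; then v = v₀ + Δv.
0–2 s: -6 × 2 = -12 m/s
2–8 s: 9 × 6 = 54 m/s
8–10 s: -7 × 2 = -14 m/s
10–15 s: 10 × 5 = 50 m/s
15–21 s: 5 × 6 = 30 m/s
Δv = 108 m/s, so v(21) = 3 + (108) = 111 m/s.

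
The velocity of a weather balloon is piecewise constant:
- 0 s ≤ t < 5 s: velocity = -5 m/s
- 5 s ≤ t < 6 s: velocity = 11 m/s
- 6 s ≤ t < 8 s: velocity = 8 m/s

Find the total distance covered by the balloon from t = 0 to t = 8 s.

52 m

Total distance travelled is ∫|v| dt — sum the magnitudes of each area piece.
0–5 s: |-5| × 5 = 25 m
5–6 s: |11| × 1 = 11 m
6–8 s: |8| × 2 = 16 m
Total distance = 52 m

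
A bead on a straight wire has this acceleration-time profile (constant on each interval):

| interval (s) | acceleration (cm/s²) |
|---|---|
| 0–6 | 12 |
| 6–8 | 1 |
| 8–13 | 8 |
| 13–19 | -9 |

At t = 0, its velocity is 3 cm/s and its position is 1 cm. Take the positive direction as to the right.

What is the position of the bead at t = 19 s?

On each constant-a segment, Δv = aΔt and Δx = v₀Δt + ½aΔt²; chain segment to segment.
0–6 s: v starts 3 cm/s; Δx = 3·6 + ½·12·6² = 234 cm; v ends 75 cm/s.
6–8 s: v starts 75 cm/s; Δx = 75·2 + ½·1·2² = 152 cm; v ends 77 cm/s.
8–13 s: v starts 77 cm/s; Δx = 77·5 + ½·8·5² = 485 cm; v ends 117 cm/s.
13–19 s: v starts 117 cm/s; Δx = 117·6 + ½·-9·6² = 540 cm; v ends 63 cm/s.
x(19) = 1 + Σ Δx = 1412 cm.

1412 cm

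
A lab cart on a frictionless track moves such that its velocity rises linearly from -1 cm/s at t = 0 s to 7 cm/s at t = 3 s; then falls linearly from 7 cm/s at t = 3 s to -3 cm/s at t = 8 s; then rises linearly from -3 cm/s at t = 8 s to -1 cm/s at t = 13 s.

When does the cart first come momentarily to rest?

t = 0.375 s

v changes sign on 0–3 s (from -1 to 7); the graph is linear there, so v = 0 at t = 0 + (1)·(3 − 0)/(7 − -1) = 0.375 s.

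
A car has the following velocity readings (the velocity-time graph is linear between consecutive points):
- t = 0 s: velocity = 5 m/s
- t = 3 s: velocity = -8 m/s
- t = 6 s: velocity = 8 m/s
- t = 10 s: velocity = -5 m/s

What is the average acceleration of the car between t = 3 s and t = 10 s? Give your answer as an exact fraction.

Average acceleration = Δv/Δt = (-5 − -8)/(10 − 3) = 3/7 m/s².

3/7 m/s²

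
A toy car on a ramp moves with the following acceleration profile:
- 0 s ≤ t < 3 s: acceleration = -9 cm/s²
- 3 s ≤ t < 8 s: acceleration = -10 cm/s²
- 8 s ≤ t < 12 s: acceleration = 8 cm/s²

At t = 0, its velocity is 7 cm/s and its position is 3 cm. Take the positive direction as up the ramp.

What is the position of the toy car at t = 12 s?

On each constant-a segment, Δv = aΔt and Δx = v₀Δt + ½aΔt²; chain segment to segment.
0–3 s: v starts 7 cm/s; Δx = 7·3 + ½·-9·3² = -19.5 cm; v ends -20 cm/s.
3–8 s: v starts -20 cm/s; Δx = -20·5 + ½·-10·5² = -225 cm; v ends -70 cm/s.
8–12 s: v starts -70 cm/s; Δx = -70·4 + ½·8·4² = -216 cm; v ends -38 cm/s.
x(12) = 3 + Σ Δx = -457.5 cm.

-457.5 cm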